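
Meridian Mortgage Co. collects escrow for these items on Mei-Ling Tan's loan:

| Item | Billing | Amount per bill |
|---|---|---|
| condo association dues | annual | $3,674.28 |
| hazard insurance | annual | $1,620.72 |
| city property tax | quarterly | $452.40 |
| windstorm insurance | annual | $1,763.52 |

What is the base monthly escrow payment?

$739.01

Condo association dues — $3,674.28 annually
Hazard insurance — $1,620.72 annually
City property tax — $452.40 × 4 = $1,809.60 annually
Windstorm insurance — $1,763.52 annually
Yearly total = $3,674.28 + $1,620.72 + $1,809.60 + $1,763.52 = $8,868.12
Base monthly escrow = $8,868.12 ÷ 12 = $739.01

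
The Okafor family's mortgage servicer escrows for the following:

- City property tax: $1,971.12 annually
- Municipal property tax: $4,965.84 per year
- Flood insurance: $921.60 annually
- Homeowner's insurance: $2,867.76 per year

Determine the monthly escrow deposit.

City property tax — $1,971.12
Municipal property tax — $4,965.84
Flood insurance — $921.60
Homeowner's insurance — $2,867.76
Annual escrow total = $1,971.12 + $4,965.84 + $921.60 + $2,867.76 = $10,726.32
Base monthly escrow = $10,726.32 ÷ 12 = $893.86

$893.86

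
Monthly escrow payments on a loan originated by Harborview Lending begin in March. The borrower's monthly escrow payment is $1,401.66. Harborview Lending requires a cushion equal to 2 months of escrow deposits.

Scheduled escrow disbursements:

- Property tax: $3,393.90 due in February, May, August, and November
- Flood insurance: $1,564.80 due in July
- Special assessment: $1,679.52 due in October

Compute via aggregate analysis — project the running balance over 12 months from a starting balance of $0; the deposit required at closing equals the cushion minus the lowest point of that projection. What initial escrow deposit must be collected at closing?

$3,614.40

Cushion = 2 × $1,401.66 = $2,803.32
Trial balance (start $0, +$1,401.66 each month, − disbursements):
  Mar: +$1,401.66 → $1,401.66
  Apr: +$1,401.66 → $2,803.32
  May: +$1,401.66 − $3,393.90 → $811.08
  Jun: +$1,401.66 → $2,212.74
  Jul: +$1,401.66 − $1,564.80 → $2,049.60
  Aug: +$1,401.66 − $3,393.90 → $57.36
  Sep: +$1,401.66 → $1,459.02
  Oct: +$1,401.66 − $1,679.52 → $1,181.16
  Nov: +$1,401.66 − $3,393.90 → -$811.08
  Dec: +$1,401.66 → $590.58
  Jan: +$1,401.66 → $1,992.24
  Feb: +$1,401.66 − $3,393.90 → $0.00
Lowest trial balance = -$811.08 (Nov)
Initial deposit = cushion − low point = $2,803.32 − (-$811.08) = $3,614.40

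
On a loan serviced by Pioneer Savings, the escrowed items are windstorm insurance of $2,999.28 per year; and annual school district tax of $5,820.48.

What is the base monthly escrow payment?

Windstorm insurance = $2,999.28/yr
School district tax = $5,820.48/yr
Total per year = $8,819.76
Base monthly escrow = $8,819.76 ÷ 12 = $734.98

$734.98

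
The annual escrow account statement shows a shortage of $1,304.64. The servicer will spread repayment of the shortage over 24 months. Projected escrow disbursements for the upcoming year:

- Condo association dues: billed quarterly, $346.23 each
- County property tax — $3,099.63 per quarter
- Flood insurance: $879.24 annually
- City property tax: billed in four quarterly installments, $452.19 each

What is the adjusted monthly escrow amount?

Condo association dues — $346.23 × 4 = $1,384.92/yr
County property tax — $3,099.63 × 4 = $12,398.52/yr
Flood insurance — $879.24/yr
City property tax — $452.19 × 4 = $1,808.76/yr
Total annual escrow = $16,471.44
Monthly escrow = $16,471.44 / 12 = $1,372.62
Monthly shortage recovery: $1,304.64 / 24 = $54.36
Adjusted monthly = $1,372.62 + $54.36 = $1,426.98

$1,426.98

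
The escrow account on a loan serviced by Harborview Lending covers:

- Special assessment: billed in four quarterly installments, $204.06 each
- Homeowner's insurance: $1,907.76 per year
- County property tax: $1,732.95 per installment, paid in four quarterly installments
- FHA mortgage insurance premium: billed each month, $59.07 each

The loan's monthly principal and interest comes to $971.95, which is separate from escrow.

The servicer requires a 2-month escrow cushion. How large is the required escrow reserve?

$1,727.44

Special assessment — $204.06 × 4 = $816.24 per year
Homeowner's insurance — $1,907.76 per year
County property tax — $1,732.95 × 4 = $6,931.80 per year
FHA mortgage insurance premium — $59.07 × 12 = $708.84 per year
Annual escrow total = $816.24 + $1,907.76 + $6,931.80 + $708.84 = $10,364.64
Per month = $10,364.64 / 12 = $863.72
Cushion = 2 × $863.72 = $1,727.44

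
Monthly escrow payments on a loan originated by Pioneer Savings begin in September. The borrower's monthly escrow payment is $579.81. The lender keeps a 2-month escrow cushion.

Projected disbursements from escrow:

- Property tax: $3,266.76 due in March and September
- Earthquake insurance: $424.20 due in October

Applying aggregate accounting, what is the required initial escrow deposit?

Cushion = 2 × $579.81 = $1,159.62
Trial balance (start $0, +$579.81 each month, − disbursements):
  Sep: +$579.81 − $3,266.76 → -$2,686.95
  Oct: +$579.81 − $424.20 → -$2,531.34
  Nov: +$579.81 → -$1,951.53
  Dec: +$579.81 → -$1,371.72
  Jan: +$579.81 → -$791.91
  Feb: +$579.81 → -$212.10
  Mar: +$579.81 − $3,266.76 → -$2,899.05
  Apr: +$579.81 → -$2,319.24
  May: +$579.81 → -$1,739.43
  Jun: +$579.81 → -$1,159.62
  Jul: +$579.81 → -$579.81
  Aug: +$579.81 → $0.00
Lowest trial balance = -$2,899.05 (Mar)
Initial deposit = cushion − low point = $1,159.62 − (-$2,899.05) = $4,058.67

$4,058.67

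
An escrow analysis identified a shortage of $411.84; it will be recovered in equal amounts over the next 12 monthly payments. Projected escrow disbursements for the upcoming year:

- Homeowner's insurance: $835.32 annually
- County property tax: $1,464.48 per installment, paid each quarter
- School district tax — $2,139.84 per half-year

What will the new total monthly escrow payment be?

$948.73

Homeowner's insurance: $835.32 per year
County property tax: $1,464.48 × 4 = $5,857.92 per year
School district tax: $2,139.84 × 2 = $4,279.68 per year
Total annual escrow = $835.32 + $5,857.92 + $4,279.68 = $10,972.92
Per month = $10,972.92 ÷ 12 = $914.41
Monthly shortage recovery: $411.84 ÷ 12 = $34.32
Adjusted monthly = $914.41 + $34.32 = $948.73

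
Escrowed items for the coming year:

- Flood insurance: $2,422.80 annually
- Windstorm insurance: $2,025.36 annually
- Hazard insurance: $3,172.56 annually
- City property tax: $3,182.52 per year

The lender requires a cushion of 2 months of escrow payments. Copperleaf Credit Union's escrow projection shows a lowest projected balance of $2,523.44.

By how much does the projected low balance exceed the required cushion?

Flood insurance = $2,422.80 annually
Windstorm insurance = $2,025.36 annually
Hazard insurance = $3,172.56 annually
City property tax = $3,182.52 annually
Annual escrow total = $2,422.80 + $2,025.36 + $3,172.56 + $3,182.52 = $10,803.24
Base monthly escrow = $10,803.24 / 12 = $900.27
Required reserve = 2 × $900.27 = $1,800.54
Excess over cushion: $2,523.44 − $1,800.54 = $722.90

$722.90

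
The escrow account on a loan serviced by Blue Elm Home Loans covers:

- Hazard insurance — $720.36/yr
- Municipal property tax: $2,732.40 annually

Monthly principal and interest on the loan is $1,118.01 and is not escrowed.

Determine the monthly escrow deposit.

Hazard insurance — $720.36 annually
Municipal property tax — $2,732.40 annually
Yearly total = $720.36 + $2,732.40 = $3,452.76
Monthly = $3,452.76 ÷ 12 = $287.73

$287.73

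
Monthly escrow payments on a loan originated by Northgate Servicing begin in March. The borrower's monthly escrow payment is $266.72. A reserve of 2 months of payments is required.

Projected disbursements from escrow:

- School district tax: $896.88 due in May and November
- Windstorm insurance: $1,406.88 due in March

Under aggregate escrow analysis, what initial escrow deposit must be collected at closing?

$2,037.04

Cushion = 2 × $266.72 = $533.44
Trial balance (start $0, +$266.72 each month, − disbursements):
  Mar: +$266.72 − $1,406.88 → -$1,140.16
  Apr: +$266.72 → -$873.44
  May: +$266.72 − $896.88 → -$1,503.60
  Jun: +$266.72 → -$1,236.88
  Jul: +$266.72 → -$970.16
  Aug: +$266.72 → -$703.44
  Sep: +$266.72 → -$436.72
  Oct: +$266.72 → -$170.00
  Nov: +$266.72 − $896.88 → -$800.16
  Dec: +$266.72 → -$533.44
  Jan: +$266.72 → -$266.72
  Feb: +$266.72 → $0.00
Lowest trial balance = -$1,503.60 (May)
Initial deposit = cushion − low point = $533.44 − (-$1,503.60) = $2,037.04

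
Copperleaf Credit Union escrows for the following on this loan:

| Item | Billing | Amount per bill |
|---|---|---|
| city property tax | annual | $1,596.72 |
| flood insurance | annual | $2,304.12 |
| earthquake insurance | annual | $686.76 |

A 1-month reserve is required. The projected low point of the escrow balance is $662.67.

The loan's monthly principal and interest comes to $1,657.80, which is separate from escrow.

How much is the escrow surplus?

$280.37

City property tax — $1,596.72 annually
Flood insurance — $2,304.12 annually
Earthquake insurance — $686.76 annually
Annual escrow total = $1,596.72 + $2,304.12 + $686.76 = $4,587.60
Monthly escrow = $4,587.60 / 12 = $382.30
Cushion = 1 × $382.30 = $382.30
Excess over cushion: $662.67 − $382.30 = $280.37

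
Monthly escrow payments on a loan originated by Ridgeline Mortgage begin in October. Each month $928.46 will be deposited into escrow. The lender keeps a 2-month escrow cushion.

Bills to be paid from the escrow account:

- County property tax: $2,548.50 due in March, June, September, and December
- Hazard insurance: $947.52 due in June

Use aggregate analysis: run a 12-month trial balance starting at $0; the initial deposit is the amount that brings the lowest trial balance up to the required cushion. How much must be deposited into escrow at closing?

$2,093.80

Cushion = 2 × $928.46 = $1,856.92
Trial balance (start $0, +$928.46 each month, − disbursements):
  Oct: +$928.46 → $928.46
  Nov: +$928.46 → $1,856.92
  Dec: +$928.46 − $2,548.50 → $236.88
  Jan: +$928.46 → $1,165.34
  Feb: +$928.46 → $2,093.80
  Mar: +$928.46 − $2,548.50 → $473.76
  Apr: +$928.46 → $1,402.22
  May: +$928.46 → $2,330.68
  Jun: +$928.46 − $3,496.02 → -$236.88
  Jul: +$928.46 → $691.58
  Aug: +$928.46 → $1,620.04
  Sep: +$928.46 − $2,548.50 → $0.00
Lowest trial balance = -$236.88 (Jun)
Initial deposit = cushion − low point = $1,856.92 − (-$236.88) = $2,093.80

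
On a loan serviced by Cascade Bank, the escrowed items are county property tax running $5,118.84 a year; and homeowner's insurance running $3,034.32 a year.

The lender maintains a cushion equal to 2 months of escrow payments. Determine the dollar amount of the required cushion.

County property tax = $5,118.84 annually
Homeowner's insurance = $3,034.32 annually
Yearly total = $5,118.84 + $3,034.32 = $8,153.16
Monthly = $8,153.16 / 12 = $679.43
Reserve = 2 × $679.43 = $1,358.86

$1,358.86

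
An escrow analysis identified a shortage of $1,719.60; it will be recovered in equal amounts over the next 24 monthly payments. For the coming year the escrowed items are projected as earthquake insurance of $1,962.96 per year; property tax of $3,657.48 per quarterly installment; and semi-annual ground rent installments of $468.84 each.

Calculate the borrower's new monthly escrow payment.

$1,532.53

Earthquake insurance: $1,962.96 annually
Property tax: $3,657.48 × 4 = $14,629.92 annually
Ground rent: $468.84 × 2 = $937.68 annually
Combined annual = $1,962.96 + $14,629.92 + $937.68 = $17,530.56
Base monthly escrow = $17,530.56 / 12 = $1,460.88
Shortage spread = $1,719.60 / 24 = $71.65/mo
New monthly escrow = $1,460.88 + $71.65 = $1,532.53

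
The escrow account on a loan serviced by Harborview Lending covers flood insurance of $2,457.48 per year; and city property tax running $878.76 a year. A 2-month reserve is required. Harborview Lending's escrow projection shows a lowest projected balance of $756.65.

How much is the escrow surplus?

$200.61

Flood insurance: $2,457.48/yr
City property tax: $878.76/yr
Total annual escrow = $2,457.48 + $878.76 = $3,336.24
Base monthly escrow = $3,336.24 ÷ 12 = $278.02
Required cushion = 2 × $278.02 = $556.04
Surplus = $756.65 − $556.04 = $200.61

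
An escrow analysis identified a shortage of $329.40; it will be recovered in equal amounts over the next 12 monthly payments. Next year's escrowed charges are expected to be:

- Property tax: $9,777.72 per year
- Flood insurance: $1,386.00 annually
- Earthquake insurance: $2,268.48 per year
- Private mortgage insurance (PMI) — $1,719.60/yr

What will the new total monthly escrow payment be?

$1,290.10

Property tax: $9,777.72
Flood insurance: $1,386.00
Earthquake insurance: $2,268.48
Private mortgage insurance (PMI): $1,719.60
Total per year = $9,777.72 + $1,386.00 + $2,268.48 + $1,719.60 = $15,151.80
Monthly = $15,151.80 / 12 = $1,262.65
Monthly shortage recovery: $329.40 ÷ 12 = $27.45
Adjusted monthly = $1,262.65 + $27.45 = $1,290.10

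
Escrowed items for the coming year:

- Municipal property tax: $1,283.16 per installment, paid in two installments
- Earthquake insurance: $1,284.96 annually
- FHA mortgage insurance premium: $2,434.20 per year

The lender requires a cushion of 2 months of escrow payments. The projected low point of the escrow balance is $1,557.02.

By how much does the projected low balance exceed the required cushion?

Municipal property tax = $1,283.16 × 2 = $2,566.32/yr
Earthquake insurance = $1,284.96/yr
FHA mortgage insurance premium = $2,434.20/yr
Yearly total = $2,566.32 + $1,284.96 + $2,434.20 = $6,285.48
Monthly escrow = $6,285.48 / 12 = $523.79
Required reserve = 2 × $523.79 = $1,047.58
Excess over cushion: $1,557.02 − $1,047.58 = $509.44

$509.44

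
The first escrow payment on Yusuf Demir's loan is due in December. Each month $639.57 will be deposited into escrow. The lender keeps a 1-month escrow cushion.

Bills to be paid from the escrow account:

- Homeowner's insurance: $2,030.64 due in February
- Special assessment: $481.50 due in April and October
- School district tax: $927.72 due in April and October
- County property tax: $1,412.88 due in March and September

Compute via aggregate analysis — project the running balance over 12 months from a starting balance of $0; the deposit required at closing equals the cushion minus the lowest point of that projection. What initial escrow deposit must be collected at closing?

$2,294.46

Cushion = 1 × $639.57 = $639.57
Trial balance (start $0, +$639.57 each month, − disbursements):
  Dec: +$639.57 → $639.57
  Jan: +$639.57 → $1,279.14
  Feb: +$639.57 − $2,030.64 → -$111.93
  Mar: +$639.57 − $1,412.88 → -$885.24
  Apr: +$639.57 − $1,409.22 → -$1,654.89
  May: +$639.57 → -$1,015.32
  Jun: +$639.57 → -$375.75
  Jul: +$639.57 → $263.82
  Aug: +$639.57 → $903.39
  Sep: +$639.57 − $1,412.88 → $130.08
  Oct: +$639.57 − $1,409.22 → -$639.57
  Nov: +$639.57 → $0.00
Lowest trial balance = -$1,654.89 (Apr)
Initial deposit = cushion − low point = $639.57 − (-$1,654.89) = $2,294.46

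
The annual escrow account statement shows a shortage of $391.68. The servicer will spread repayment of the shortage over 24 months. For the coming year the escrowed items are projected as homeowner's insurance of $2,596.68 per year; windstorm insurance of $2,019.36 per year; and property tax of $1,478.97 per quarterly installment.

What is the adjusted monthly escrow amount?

Homeowner's insurance: $2,596.68 per year
Windstorm insurance: $2,019.36 per year
Property tax: $1,478.97 × 4 = $5,915.88 per year
Yearly total = $10,531.92
Per month = $10,531.92 / 12 = $877.66
Shortage spread = $391.68 ÷ 24 = $16.32/mo
Adjusted monthly = $877.66 + $16.32 = $893.98

$893.98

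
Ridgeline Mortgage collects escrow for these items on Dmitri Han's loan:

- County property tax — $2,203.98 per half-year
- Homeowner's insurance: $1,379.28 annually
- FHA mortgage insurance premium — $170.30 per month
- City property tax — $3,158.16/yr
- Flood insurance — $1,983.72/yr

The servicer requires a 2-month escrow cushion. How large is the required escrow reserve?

County property tax — $2,203.98 × 2 = $4,407.96 per year
Homeowner's insurance — $1,379.28 per year
FHA mortgage insurance premium — $170.30 × 12 = $2,043.60 per year
City property tax — $3,158.16 per year
Flood insurance — $1,983.72 per year
Annual escrow total = $4,407.96 + $1,379.28 + $2,043.60 + $3,158.16 + $1,983.72 = $12,972.72
Monthly = $12,972.72 / 12 = $1,081.06
Required cushion = 2 × $1,081.06 = $2,162.12

$2,162.12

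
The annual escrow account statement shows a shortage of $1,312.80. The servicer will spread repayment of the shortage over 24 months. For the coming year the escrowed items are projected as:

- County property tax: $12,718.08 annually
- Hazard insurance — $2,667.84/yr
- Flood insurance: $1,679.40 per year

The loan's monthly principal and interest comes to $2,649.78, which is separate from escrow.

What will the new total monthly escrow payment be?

$1,476.81

County property tax = $12,718.08 per year
Hazard insurance = $2,667.84 per year
Flood insurance = $1,679.40 per year
Yearly total = $12,718.08 + $2,667.84 + $1,679.40 = $17,065.32
Monthly escrow = $17,065.32 / 12 = $1,422.11
Shortage per month = $1,312.80 ÷ 24 = $54.70
New monthly escrow = $1,422.11 + $54.70 = $1,476.81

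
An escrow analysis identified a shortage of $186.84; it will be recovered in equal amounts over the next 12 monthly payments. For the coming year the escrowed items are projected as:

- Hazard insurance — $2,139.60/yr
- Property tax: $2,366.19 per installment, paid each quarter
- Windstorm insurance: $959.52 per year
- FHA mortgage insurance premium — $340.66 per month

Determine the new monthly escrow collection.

$1,403.22

Hazard insurance — $2,139.60 per year
Property tax — $2,366.19 × 4 = $9,464.76 per year
Windstorm insurance — $959.52 per year
FHA mortgage insurance premium — $340.66 × 12 = $4,087.92 per year
Total annual escrow = $16,651.80
Base monthly escrow = $16,651.80 / 12 = $1,387.65
Shortage per month = $186.84 / 12 = $15.57
Adjusted monthly = $1,387.65 + $15.57 = $1,403.22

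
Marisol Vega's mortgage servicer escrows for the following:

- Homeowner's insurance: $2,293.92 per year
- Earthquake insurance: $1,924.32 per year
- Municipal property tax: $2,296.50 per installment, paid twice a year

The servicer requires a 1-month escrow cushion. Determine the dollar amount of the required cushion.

Homeowner's insurance: $2,293.92/yr
Earthquake insurance: $1,924.32/yr
Municipal property tax: $2,296.50 × 2 = $4,593.00/yr
Total per year = $2,293.92 + $1,924.32 + $4,593.00 = $8,811.24
Monthly escrow = $8,811.24 / 12 = $734.27
Reserve = 1 × $734.27 = $734.27

$734.27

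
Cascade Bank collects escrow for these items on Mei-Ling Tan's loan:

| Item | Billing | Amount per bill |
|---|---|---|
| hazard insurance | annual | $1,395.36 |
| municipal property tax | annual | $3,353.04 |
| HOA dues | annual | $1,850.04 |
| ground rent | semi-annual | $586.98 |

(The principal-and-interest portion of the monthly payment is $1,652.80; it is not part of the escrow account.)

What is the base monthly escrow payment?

$647.70

Hazard insurance: $1,395.36 per year
Municipal property tax: $3,353.04 per year
HOA dues: $1,850.04 per year
Ground rent: $586.98 × 2 = $1,173.96 per year
Combined annual = $7,772.40
Base monthly escrow = $7,772.40 ÷ 12 = $647.70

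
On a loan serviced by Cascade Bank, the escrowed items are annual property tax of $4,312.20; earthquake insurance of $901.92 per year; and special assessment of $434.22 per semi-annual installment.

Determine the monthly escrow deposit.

Property tax: $4,312.20
Earthquake insurance: $901.92
Special assessment: $434.22 × 2 = $868.44
Combined annual = $4,312.20 + $901.92 + $868.44 = $6,082.56
Per month = $6,082.56 / 12 = $506.88

$506.88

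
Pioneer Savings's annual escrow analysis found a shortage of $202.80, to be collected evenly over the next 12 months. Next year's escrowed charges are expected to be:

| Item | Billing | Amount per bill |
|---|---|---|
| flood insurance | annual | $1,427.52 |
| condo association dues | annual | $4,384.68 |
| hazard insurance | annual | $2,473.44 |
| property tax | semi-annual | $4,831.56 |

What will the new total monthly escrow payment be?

$1,512.63

Flood insurance = $1,427.52 annually
Condo association dues = $4,384.68 annually
Hazard insurance = $2,473.44 annually
Property tax = $4,831.56 × 2 = $9,663.12 annually
Yearly total = $17,948.76
Monthly = $17,948.76 / 12 = $1,495.73
Monthly shortage recovery: $202.80 ÷ 12 = $16.90
New monthly escrow = $1,495.73 + $16.90 = $1,512.63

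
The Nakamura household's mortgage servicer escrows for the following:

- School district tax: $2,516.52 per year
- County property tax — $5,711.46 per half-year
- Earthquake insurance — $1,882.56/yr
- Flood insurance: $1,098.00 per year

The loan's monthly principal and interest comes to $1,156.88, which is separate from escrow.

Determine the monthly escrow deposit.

$1,410.00

School district tax — $2,516.52/yr
County property tax — $5,711.46 × 2 = $11,422.92/yr
Earthquake insurance — $1,882.56/yr
Flood insurance — $1,098.00/yr
Yearly total = $2,516.52 + $11,422.92 + $1,882.56 + $1,098.00 = $16,920.00
Monthly escrow = $16,920.00 / 12 = $1,410.00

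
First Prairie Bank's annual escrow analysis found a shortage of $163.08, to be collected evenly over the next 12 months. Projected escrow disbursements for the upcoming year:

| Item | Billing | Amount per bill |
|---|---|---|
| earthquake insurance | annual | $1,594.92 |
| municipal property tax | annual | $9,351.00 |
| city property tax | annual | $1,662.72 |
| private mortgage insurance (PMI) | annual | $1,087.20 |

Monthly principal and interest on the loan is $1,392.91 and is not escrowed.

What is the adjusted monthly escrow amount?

$1,154.91

Earthquake insurance: $1,594.92 annually
Municipal property tax: $9,351.00 annually
City property tax: $1,662.72 annually
Private mortgage insurance (PMI): $1,087.20 annually
Combined annual = $1,594.92 + $9,351.00 + $1,662.72 + $1,087.20 = $13,695.84
Per month = $13,695.84 / 12 = $1,141.32
Shortage per month = $163.08 / 12 = $13.59
New monthly escrow = $1,141.32 + $13.59 = $1,154.91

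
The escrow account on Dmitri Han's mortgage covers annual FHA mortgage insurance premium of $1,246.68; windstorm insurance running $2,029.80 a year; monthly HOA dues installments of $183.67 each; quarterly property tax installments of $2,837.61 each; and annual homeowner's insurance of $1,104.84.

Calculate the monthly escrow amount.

FHA mortgage insurance premium — $1,246.68
Windstorm insurance — $2,029.80
HOA dues — $183.67 × 12 = $2,204.04
Property tax — $2,837.61 × 4 = $11,350.44
Homeowner's insurance — $1,104.84
Total per year = $1,246.68 + $2,029.80 + $2,204.04 + $11,350.44 + $1,104.84 = $17,935.80
Base monthly escrow = $17,935.80 / 12 = $1,494.65

$1,494.65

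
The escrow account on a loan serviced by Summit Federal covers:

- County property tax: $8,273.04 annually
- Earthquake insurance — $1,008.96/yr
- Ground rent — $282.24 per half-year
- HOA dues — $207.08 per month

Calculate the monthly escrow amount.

$1,027.62

County property tax — $8,273.04/yr
Earthquake insurance — $1,008.96/yr
Ground rent — $282.24 × 2 = $564.48/yr
HOA dues — $207.08 × 12 = $2,484.96/yr
Yearly total = $8,273.04 + $1,008.96 + $564.48 + $2,484.96 = $12,331.44
Monthly = $12,331.44 ÷ 12 = $1,027.62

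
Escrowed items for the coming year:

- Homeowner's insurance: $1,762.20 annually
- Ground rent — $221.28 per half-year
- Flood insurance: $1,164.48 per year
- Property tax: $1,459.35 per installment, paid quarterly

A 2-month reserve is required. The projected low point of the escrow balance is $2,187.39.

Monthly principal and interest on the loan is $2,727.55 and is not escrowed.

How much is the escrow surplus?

$652.95

Homeowner's insurance — $1,762.20 per year
Ground rent — $221.28 × 2 = $442.56 per year
Flood insurance — $1,164.48 per year
Property tax — $1,459.35 × 4 = $5,837.40 per year
Total per year = $1,762.20 + $442.56 + $1,164.48 + $5,837.40 = $9,206.64
Monthly escrow = $9,206.64 ÷ 12 = $767.22
Required reserve = 2 × $767.22 = $1,534.44
Excess over cushion: $2,187.39 − $1,534.44 = $652.95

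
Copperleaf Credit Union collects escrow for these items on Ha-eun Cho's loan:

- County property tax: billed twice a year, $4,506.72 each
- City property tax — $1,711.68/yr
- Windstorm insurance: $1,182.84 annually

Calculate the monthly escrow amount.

County property tax: $4,506.72 × 2 = $9,013.44/yr
City property tax: $1,711.68/yr
Windstorm insurance: $1,182.84/yr
Total annual escrow = $9,013.44 + $1,711.68 + $1,182.84 = $11,907.96
Monthly = $11,907.96 ÷ 12 = $992.33

$992.33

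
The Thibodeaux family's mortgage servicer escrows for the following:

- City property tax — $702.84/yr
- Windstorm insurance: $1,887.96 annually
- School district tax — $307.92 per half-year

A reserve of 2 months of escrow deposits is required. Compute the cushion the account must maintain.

$534.44

City property tax — $702.84
Windstorm insurance — $1,887.96
School district tax — $307.92 × 2 = $615.84
Total annual escrow = $702.84 + $1,887.96 + $615.84 = $3,206.64
Monthly = $3,206.64 ÷ 12 = $267.22
Reserve = 2 × $267.22 = $534.44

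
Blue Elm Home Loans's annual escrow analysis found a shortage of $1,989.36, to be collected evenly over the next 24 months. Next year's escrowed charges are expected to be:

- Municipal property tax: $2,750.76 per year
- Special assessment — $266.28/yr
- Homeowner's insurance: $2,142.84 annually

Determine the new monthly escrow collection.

Municipal property tax — $2,750.76
Special assessment — $266.28
Homeowner's insurance — $2,142.84
Total per year = $2,750.76 + $266.28 + $2,142.84 = $5,159.88
Monthly = $5,159.88 / 12 = $429.99
Monthly shortage recovery: $1,989.36 / 24 = $82.89
Adjusted monthly = $429.99 + $82.89 = $512.88

$512.88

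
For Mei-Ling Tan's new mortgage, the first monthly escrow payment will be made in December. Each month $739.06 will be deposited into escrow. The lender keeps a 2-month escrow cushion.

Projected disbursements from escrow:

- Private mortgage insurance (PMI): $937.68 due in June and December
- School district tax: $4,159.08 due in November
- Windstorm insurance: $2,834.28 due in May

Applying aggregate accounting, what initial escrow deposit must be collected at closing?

$1,676.74

Cushion = 2 × $739.06 = $1,478.12
Trial balance (start $0, +$739.06 each month, − disbursements):
  Dec: +$739.06 − $937.68 → -$198.62
  Jan: +$739.06 → $540.44
  Feb: +$739.06 → $1,279.50
  Mar: +$739.06 → $2,018.56
  Apr: +$739.06 → $2,757.62
  May: +$739.06 − $2,834.28 → $662.40
  Jun: +$739.06 − $937.68 → $463.78
  Jul: +$739.06 → $1,202.84
  Aug: +$739.06 → $1,941.90
  Sep: +$739.06 → $2,680.96
  Oct: +$739.06 → $3,420.02
  Nov: +$739.06 − $4,159.08 → $0.00
Lowest trial balance = -$198.62 (Dec)
Initial deposit = cushion − low point = $1,478.12 − (-$198.62) = $1,676.74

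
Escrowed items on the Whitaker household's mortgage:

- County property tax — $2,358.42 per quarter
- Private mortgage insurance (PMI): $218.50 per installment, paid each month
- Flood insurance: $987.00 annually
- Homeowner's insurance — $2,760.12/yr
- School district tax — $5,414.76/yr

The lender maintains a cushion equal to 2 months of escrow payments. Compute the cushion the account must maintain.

$3,536.26

County property tax — $2,358.42 × 4 = $9,433.68 per year
Private mortgage insurance (PMI) — $218.50 × 12 = $2,622.00 per year
Flood insurance — $987.00 per year
Homeowner's insurance — $2,760.12 per year
School district tax — $5,414.76 per year
Total per year = $9,433.68 + $2,622.00 + $987.00 + $2,760.12 + $5,414.76 = $21,217.56
Base monthly escrow = $21,217.56 / 12 = $1,768.13
Required cushion = 2 × $1,768.13 = $3,536.26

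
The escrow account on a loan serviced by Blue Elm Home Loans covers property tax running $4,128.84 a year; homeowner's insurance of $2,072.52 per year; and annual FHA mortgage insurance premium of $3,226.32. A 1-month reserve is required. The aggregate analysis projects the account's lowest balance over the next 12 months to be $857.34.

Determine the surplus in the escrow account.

$71.70

Property tax = $4,128.84
Homeowner's insurance = $2,072.52
FHA mortgage insurance premium = $3,226.32
Annual escrow total = $4,128.84 + $2,072.52 + $3,226.32 = $9,427.68
Per month = $9,427.68 ÷ 12 = $785.64
Cushion = 1 × $785.64 = $785.64
Excess over cushion: $857.34 − $785.64 = $71.70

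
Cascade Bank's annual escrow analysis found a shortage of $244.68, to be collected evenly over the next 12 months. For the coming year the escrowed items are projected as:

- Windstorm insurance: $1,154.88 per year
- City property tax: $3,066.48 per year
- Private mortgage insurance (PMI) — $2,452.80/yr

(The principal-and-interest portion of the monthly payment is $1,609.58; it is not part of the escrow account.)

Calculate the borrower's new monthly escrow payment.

Windstorm insurance: $1,154.88 per year
City property tax: $3,066.48 per year
Private mortgage insurance (PMI): $2,452.80 per year
Yearly total = $1,154.88 + $3,066.48 + $2,452.80 = $6,674.16
Base monthly escrow = $6,674.16 ÷ 12 = $556.18
Shortage spread = $244.68 ÷ 12 = $20.39/mo
Adjusted monthly = $556.18 + $20.39 = $576.57

$576.57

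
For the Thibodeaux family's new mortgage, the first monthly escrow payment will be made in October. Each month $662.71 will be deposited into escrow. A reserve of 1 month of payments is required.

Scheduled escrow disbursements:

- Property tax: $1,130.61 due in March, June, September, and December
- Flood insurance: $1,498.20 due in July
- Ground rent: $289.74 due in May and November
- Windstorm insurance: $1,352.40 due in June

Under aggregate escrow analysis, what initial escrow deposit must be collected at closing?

$857.52

Cushion = 1 × $662.71 = $662.71
Trial balance (start $0, +$662.71 each month, − disbursements):
  Oct: +$662.71 → $662.71
  Nov: +$662.71 − $289.74 → $1,035.68
  Dec: +$662.71 − $1,130.61 → $567.78
  Jan: +$662.71 → $1,230.49
  Feb: +$662.71 → $1,893.20
  Mar: +$662.71 − $1,130.61 → $1,425.30
  Apr: +$662.71 → $2,088.01
  May: +$662.71 − $289.74 → $2,460.98
  Jun: +$662.71 − $2,483.01 → $640.68
  Jul: +$662.71 − $1,498.20 → -$194.81
  Aug: +$662.71 → $467.90
  Sep: +$662.71 − $1,130.61 → $0.00
Lowest trial balance = -$194.81 (Jul)
Initial deposit = cushion − low point = $662.71 − (-$194.81) = $857.52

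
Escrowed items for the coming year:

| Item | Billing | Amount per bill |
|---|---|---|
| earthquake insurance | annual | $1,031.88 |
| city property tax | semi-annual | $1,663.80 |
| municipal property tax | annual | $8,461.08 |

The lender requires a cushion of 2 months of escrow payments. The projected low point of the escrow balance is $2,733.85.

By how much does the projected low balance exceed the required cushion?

$597.09

Earthquake insurance — $1,031.88
City property tax — $1,663.80 × 2 = $3,327.60
Municipal property tax — $8,461.08
Yearly total = $12,820.56
Per month = $12,820.56 / 12 = $1,068.38
Cushion = 2 × $1,068.38 = $2,136.76
Excess over cushion: $2,733.85 − $2,136.76 = $597.09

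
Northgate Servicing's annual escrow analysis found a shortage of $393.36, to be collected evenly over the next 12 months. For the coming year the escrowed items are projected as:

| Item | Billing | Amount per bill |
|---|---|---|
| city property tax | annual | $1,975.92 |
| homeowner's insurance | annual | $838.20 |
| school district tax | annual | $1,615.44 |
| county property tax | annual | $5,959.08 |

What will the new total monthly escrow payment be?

$898.50

City property tax — $1,975.92
Homeowner's insurance — $838.20
School district tax — $1,615.44
County property tax — $5,959.08
Total per year = $10,388.64
Monthly escrow = $10,388.64 ÷ 12 = $865.72
Monthly shortage recovery: $393.36 / 12 = $32.78
New monthly escrow = $865.72 + $32.78 = $898.50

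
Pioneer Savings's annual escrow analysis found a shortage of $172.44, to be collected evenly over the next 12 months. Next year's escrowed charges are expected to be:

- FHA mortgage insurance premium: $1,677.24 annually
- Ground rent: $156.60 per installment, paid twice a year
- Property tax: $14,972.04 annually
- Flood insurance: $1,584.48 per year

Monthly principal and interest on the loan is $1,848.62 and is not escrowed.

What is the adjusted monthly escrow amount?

$1,559.95

FHA mortgage insurance premium — $1,677.24/yr
Ground rent — $156.60 × 2 = $313.20/yr
Property tax — $14,972.04/yr
Flood insurance — $1,584.48/yr
Total per year = $1,677.24 + $313.20 + $14,972.04 + $1,584.48 = $18,546.96
Base monthly escrow = $18,546.96 / 12 = $1,545.58
Shortage per month = $172.44 / 12 = $14.37
New monthly escrow = $1,545.58 + $14.37 = $1,559.95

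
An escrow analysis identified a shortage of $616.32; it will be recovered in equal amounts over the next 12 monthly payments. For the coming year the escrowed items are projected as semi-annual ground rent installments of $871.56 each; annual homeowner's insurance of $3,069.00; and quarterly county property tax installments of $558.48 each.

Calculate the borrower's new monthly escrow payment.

$638.53

Ground rent: $871.56 × 2 = $1,743.12
Homeowner's insurance: $3,069.00
County property tax: $558.48 × 4 = $2,233.92
Total annual escrow = $1,743.12 + $3,069.00 + $2,233.92 = $7,046.04
Monthly = $7,046.04 ÷ 12 = $587.17
Monthly shortage recovery: $616.32 / 12 = $51.36
New monthly escrow = $587.17 + $51.36 = $638.53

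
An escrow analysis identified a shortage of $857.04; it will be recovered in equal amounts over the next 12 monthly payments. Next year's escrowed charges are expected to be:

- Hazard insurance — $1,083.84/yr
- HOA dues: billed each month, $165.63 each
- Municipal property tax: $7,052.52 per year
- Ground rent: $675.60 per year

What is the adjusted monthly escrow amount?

$971.38

Hazard insurance — $1,083.84/yr
HOA dues — $165.63 × 12 = $1,987.56/yr
Municipal property tax — $7,052.52/yr
Ground rent — $675.60/yr
Yearly total = $1,083.84 + $1,987.56 + $7,052.52 + $675.60 = $10,799.52
Base monthly escrow = $10,799.52 / 12 = $899.96
Shortage per month = $857.04 ÷ 12 = $71.42
New monthly escrow = $899.96 + $71.42 = $971.38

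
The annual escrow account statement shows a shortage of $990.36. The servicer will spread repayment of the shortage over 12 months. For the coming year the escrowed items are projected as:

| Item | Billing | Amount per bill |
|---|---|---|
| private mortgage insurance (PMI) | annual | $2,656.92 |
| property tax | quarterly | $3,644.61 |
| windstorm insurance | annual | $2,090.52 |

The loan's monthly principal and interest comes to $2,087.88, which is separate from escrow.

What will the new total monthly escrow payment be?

$1,693.02

Private mortgage insurance (PMI) — $2,656.92 per year
Property tax — $3,644.61 × 4 = $14,578.44 per year
Windstorm insurance — $2,090.52 per year
Total annual escrow = $2,656.92 + $14,578.44 + $2,090.52 = $19,325.88
Monthly escrow = $19,325.88 / 12 = $1,610.49
Shortage per month = $990.36 / 12 = $82.53
Adjusted monthly = $1,610.49 + $82.53 = $1,693.02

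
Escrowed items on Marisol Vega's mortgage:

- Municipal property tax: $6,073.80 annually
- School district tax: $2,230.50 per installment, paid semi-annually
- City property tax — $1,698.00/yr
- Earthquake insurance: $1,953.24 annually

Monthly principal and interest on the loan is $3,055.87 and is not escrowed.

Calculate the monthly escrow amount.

Municipal property tax = $6,073.80/yr
School district tax = $2,230.50 × 2 = $4,461.00/yr
City property tax = $1,698.00/yr
Earthquake insurance = $1,953.24/yr
Total per year = $6,073.80 + $4,461.00 + $1,698.00 + $1,953.24 = $14,186.04
Per month = $14,186.04 ÷ 12 = $1,182.17

$1,182.17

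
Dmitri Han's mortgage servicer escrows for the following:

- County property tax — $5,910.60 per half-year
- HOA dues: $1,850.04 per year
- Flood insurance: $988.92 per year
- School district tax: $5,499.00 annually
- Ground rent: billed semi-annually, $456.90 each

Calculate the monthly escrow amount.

County property tax: $5,910.60 × 2 = $11,821.20 per year
HOA dues: $1,850.04 per year
Flood insurance: $988.92 per year
School district tax: $5,499.00 per year
Ground rent: $456.90 × 2 = $913.80 per year
Annual escrow total = $11,821.20 + $1,850.04 + $988.92 + $5,499.00 + $913.80 = $21,072.96
Monthly = $21,072.96 ÷ 12 = $1,756.08

$1,756.08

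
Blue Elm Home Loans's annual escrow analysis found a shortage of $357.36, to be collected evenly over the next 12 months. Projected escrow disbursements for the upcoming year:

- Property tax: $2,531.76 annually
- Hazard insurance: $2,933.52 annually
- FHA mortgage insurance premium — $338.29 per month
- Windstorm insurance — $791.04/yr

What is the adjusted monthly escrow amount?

$889.43

Property tax = $2,531.76
Hazard insurance = $2,933.52
FHA mortgage insurance premium = $338.29 × 12 = $4,059.48
Windstorm insurance = $791.04
Combined annual = $2,531.76 + $2,933.52 + $4,059.48 + $791.04 = $10,315.80
Monthly escrow = $10,315.80 ÷ 12 = $859.65
Monthly shortage recovery: $357.36 / 12 = $29.78
New monthly escrow = $859.65 + $29.78 = $889.43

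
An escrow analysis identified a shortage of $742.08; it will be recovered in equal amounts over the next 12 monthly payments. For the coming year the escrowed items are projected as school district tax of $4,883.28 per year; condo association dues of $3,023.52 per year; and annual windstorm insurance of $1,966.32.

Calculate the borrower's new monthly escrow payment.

$884.60

School district tax — $4,883.28
Condo association dues — $3,023.52
Windstorm insurance — $1,966.32
Total per year = $4,883.28 + $3,023.52 + $1,966.32 = $9,873.12
Per month = $9,873.12 ÷ 12 = $822.76
Shortage per month = $742.08 ÷ 12 = $61.84
New monthly escrow = $822.76 + $61.84 = $884.60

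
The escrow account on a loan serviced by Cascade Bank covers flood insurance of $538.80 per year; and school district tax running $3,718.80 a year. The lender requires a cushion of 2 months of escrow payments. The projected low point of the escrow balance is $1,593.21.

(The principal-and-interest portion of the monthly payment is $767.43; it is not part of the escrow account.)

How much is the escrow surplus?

$883.61

Flood insurance — $538.80 annually
School district tax — $3,718.80 annually
Yearly total = $4,257.60
Monthly escrow = $4,257.60 / 12 = $354.80
Cushion = 2 × $354.80 = $709.60
Excess over cushion: $1,593.21 − $709.60 = $883.61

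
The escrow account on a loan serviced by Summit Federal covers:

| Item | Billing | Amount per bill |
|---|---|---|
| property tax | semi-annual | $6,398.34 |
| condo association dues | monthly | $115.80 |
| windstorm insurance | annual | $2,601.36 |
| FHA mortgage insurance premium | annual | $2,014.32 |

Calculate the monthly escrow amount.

Property tax = $6,398.34 × 2 = $12,796.68
Condo association dues = $115.80 × 12 = $1,389.60
Windstorm insurance = $2,601.36
FHA mortgage insurance premium = $2,014.32
Annual escrow total = $12,796.68 + $1,389.60 + $2,601.36 + $2,014.32 = $18,801.96
Monthly escrow = $18,801.96 ÷ 12 = $1,566.83

$1,566.83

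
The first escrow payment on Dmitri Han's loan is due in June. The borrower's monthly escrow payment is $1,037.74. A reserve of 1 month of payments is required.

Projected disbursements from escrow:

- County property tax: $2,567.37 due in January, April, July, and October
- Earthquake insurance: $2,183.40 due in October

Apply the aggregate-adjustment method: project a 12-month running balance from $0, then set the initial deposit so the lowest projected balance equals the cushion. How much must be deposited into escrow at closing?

Cushion = 1 × $1,037.74 = $1,037.74
Trial balance (start $0, +$1,037.74 each month, − disbursements):
  Jun: +$1,037.74 → $1,037.74
  Jul: +$1,037.74 − $2,567.37 → -$491.89
  Aug: +$1,037.74 → $545.85
  Sep: +$1,037.74 → $1,583.59
  Oct: +$1,037.74 − $4,750.77 → -$2,129.44
  Nov: +$1,037.74 → -$1,091.70
  Dec: +$1,037.74 → -$53.96
  Jan: +$1,037.74 − $2,567.37 → -$1,583.59
  Feb: +$1,037.74 → -$545.85
  Mar: +$1,037.74 → $491.89
  Apr: +$1,037.74 − $2,567.37 → -$1,037.74
  May: +$1,037.74 → $0.00
Lowest trial balance = -$2,129.44 (Oct)
Initial deposit = cushion − low point = $1,037.74 − (-$2,129.44) = $3,167.18

$3,167.18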